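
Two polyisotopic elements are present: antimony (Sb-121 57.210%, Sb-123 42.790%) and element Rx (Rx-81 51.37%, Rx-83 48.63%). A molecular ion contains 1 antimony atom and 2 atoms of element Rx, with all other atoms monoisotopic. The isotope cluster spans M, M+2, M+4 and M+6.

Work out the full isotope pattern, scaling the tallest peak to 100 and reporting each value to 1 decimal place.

Antimony pattern (n=1): 0.5721 : 0.4279
Element Rx pattern (n=2): 0.26388769 : 0.49962462 : 0.23648769
Convolve the two distributions (both contribute in 2-u steps):
  M: 0.5721×0.26388769 = 0.150970
  M+2: 0.5721×0.49962462 + 0.4279×0.26388769 = 0.398753
  M+4: 0.5721×0.23648769 + 0.4279×0.49962462 = 0.349084
  M+6: 0.4279×0.23648769 = 0.101193
Scale to base peak (0.398753) = 100: 37.9 : 100.0 : 87.5 : 25.4

37.9 : 100.0 : 87.5 : 25.4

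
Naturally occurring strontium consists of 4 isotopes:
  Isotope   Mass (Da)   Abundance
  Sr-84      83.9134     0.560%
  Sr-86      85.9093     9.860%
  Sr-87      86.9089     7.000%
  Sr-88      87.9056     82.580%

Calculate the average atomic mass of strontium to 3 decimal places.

87.617 Da

Weight each isotope mass by its fractional abundance: 0.00560 × 83.9134 + 0.09860 × 85.9093 + 0.07000 × 86.9089 + 0.82580 × 87.9056
= 0.46992 + 8.47066 + 6.08362 + 72.59244 = 87.61664 Da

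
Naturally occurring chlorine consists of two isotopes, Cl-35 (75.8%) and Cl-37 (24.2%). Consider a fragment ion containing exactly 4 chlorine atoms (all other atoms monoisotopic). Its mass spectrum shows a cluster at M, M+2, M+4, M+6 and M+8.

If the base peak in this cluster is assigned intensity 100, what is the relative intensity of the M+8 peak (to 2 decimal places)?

0.81

(0.758 + 0.242)^4 gives M 0.3301, M+2 0.4216, M+4 0.2019, M+6 0.0430, M+8 0.0034; the largest is M+2.
P(M+2) = C(4,1) × 0.758^3 × 0.242^1 = 4 × 0.43551951 × 0.2420 = 0.421583 (base)
P(M+8) = C(4,4) × 0.758^0 × 0.242^4 = 1 × 1.0000 × 0.00342974 = 0.003430
Relative intensity = 0.003430 / 0.421583 × 100 = 0.81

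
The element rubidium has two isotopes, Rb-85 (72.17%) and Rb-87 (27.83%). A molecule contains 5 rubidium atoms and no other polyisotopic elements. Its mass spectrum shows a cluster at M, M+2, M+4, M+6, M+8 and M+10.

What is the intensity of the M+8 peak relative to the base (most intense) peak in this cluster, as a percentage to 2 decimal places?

5.73%

(0.7217 + 0.2783)^5 gives M 0.1958, M+2 0.3775, M+4 0.2911, M+6 0.1123, M+8 0.0216, M+10 0.0017; the largest is M+2.
P(M+2) = C(5,1) × 0.7217^4 × 0.2783^1 = 5 × 0.27128565 × 0.2783 = 0.377494 (base)
P(M+8) = C(5,4) × 0.7217^1 × 0.2783^4 = 5 × 0.7217 × 0.00599864 = 0.021646
Relative intensity = 0.021646 / 0.377494 × 100 = 5.73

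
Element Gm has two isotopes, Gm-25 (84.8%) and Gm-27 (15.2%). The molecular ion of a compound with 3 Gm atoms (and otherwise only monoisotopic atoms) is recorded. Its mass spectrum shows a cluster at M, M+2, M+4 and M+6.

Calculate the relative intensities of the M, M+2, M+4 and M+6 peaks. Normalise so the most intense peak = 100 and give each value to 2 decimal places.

Each Gm atom is independently Gm-25 (p = 0.848) or Gm-27 (q = 0.152); the cluster is the binomial expansion (p + q)^3.
P(M) = 0.848^3 = 0.609800
P(M+2) = 3 × 0.848^2 × 0.152^1 = 0.327911
P(M+4) = 3 × 0.848^1 × 0.152^2 = 0.058777
P(M+6) = 0.152^3 = 0.003512
The M peak is largest (0.609800); scaling to 100 gives 100.00 : 53.77 : 9.64 : 0.58.

100.00 : 53.77 : 9.64 : 0.58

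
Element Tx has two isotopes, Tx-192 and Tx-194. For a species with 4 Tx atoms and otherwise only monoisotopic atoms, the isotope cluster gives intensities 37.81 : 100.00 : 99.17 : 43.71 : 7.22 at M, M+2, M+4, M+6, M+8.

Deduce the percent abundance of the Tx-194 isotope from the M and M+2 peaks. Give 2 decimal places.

Let p = fractional abundance of Tx-192. I(M+2)/I(M) = [C(4,1)·p^3·(1−p)] / p^4 = 4·(1−p)/p = 100.00/37.81 = 2.6448
(1−p)/p = 2.6448/4 = 0.6612  ⇒  p = 1/(1 + 0.6612) = 0.6020
Tx-192: 60.20%, Tx-194: 39.80%.

39.80%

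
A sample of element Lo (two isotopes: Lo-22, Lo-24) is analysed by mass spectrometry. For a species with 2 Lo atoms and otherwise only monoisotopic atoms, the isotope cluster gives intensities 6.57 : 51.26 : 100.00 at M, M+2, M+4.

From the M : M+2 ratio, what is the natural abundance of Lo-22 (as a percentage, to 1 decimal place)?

20.4%

If p is the fraction of Lo that is Lo-22, then I(M+2)/I(M) = [C(2,1)·p^1·(1−p)] / p^2 = 2·(1−p)/p = 51.26/6.57 = 7.8021
(1−p)/p = 7.8021/2 = 3.9011  ⇒  p = 1/(1 + 3.9011) = 0.2040
Lo-22: 20.4%, Lo-24: 79.6%.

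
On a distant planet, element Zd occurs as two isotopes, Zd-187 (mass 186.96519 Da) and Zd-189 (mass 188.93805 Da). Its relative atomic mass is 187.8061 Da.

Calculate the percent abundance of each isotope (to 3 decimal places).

Let x be the fractional abundance of Zd-187; then Zd-189 has abundance 1 − x.
186.96519·x + 188.93805·(1 − x) = 187.8061
(186.96519 − 188.93805)·x = 187.8061 − 188.93805
x = -1.13195 / -1.97286 = 0.57376 → 57.376% Zd-187, 42.624% Zd-189.

Zd-187: 57.376%, Zd-189: 42.624%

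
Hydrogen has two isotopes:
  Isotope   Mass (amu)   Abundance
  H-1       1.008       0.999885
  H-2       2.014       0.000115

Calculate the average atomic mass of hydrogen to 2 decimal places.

Ar = Σ fᵢ·mᵢ = 0.999885 × 1.008 + 0.000115 × 2.014
= 1.0079 + 0.0002 = 1.0081 amu

1.01 amu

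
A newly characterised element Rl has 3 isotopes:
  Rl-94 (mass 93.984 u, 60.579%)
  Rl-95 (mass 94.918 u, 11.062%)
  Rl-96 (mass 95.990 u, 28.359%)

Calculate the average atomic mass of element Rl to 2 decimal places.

94.66 u

Weight each isotope mass by its fractional abundance: 0.60579 × 93.984 + 0.11062 × 94.918 + 0.28359 × 95.990
= 56.9346 + 10.4998 + 27.2218 = 94.6562 u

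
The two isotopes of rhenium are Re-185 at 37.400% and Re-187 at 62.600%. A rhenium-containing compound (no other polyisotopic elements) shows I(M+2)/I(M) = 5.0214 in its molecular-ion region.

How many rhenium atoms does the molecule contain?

With n Re atoms, P(M+2)/P(M) = C(n,1)·p^(n−1)q / p^n = n·q/p = n · 0.62600/0.37400.
n = 5.0214 × 0.37400/0.62600 = 3.00 ≈ 3

3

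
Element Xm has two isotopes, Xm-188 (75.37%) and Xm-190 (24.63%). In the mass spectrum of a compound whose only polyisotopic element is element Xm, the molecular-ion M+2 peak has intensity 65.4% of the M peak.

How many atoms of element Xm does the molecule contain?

2

For n independent Xm atoms, I(M+2)/I(M) = n · (abundance Xm-190) / (abundance Xm-188) = n · 0.2463/0.7537.
n = 0.654 × 0.7537/0.2463 = 2.00 ≈ 2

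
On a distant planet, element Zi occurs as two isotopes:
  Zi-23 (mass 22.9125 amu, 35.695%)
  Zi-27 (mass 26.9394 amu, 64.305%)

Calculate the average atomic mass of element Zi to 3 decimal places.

Weight each isotope mass by its fractional abundance: 0.35695 × 22.9125 + 0.64305 × 26.9394
= 8.17862 + 17.32338 = 25.50200 amu

25.502 amu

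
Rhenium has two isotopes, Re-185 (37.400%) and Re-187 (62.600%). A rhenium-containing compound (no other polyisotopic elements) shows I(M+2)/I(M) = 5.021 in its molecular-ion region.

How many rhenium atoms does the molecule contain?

3

For n independent Re atoms, I(M+2)/I(M) = n · (abundance Re-187) / (abundance Re-185) = n · 0.62600/0.37400.
n = 5.021 × 0.37400/0.62600 = 3.00 ≈ 3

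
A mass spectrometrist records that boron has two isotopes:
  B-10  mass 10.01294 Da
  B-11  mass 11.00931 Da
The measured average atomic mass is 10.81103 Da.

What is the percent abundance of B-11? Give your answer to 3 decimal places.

Let x be the fractional abundance of B-10; then B-11 has abundance 1 − x.
10.01294·x + 11.00931·(1 − x) = 10.81103
(10.01294 − 11.00931)·x = 10.81103 − 11.00931
x = -0.19828 / -0.99637 = 0.19900 → 19.900% B-10, 80.100% B-11.

80.100%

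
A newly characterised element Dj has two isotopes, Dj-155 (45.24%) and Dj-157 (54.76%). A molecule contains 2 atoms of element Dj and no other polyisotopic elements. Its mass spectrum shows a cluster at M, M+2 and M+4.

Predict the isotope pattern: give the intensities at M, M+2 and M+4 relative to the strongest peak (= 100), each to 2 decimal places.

41.31 : 100.00 : 60.52

Each Dj atom is independently Dj-155 (p = 0.4524) or Dj-157 (q = 0.5476); the cluster is the binomial expansion (p + q)^2.
P(M) = 0.4524^2 = 0.204666
P(M+2) = 2 × 0.4524^1 × 0.5476^1 = 0.495468
P(M+4) = 0.5476^2 = 0.299866
The M+2 peak is largest (0.495468); scaling to 100 gives 41.31 : 100.00 : 60.52.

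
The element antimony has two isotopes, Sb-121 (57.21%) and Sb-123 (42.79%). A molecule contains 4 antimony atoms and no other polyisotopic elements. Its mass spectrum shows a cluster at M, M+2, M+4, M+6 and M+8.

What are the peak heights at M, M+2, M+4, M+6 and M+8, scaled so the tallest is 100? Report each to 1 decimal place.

Expanding (0.5721 + 0.4279)^4:
P(M) = 0.5721^4 = 0.107124
P(M+2) = 4 × 0.5721^3 × 0.4279^1 = 0.320493
P(M+4) = 6 × 0.5721^2 × 0.4279^2 = 0.359567
P(M+6) = 4 × 0.5721^1 × 0.4279^3 = 0.179291
P(M+8) = 0.4279^4 = 0.033525
The M+4 peak is largest (0.359567); scaling to 100 gives 29.8 : 89.1 : 100.0 : 49.9 : 9.3.

29.8 : 89.1 : 100.0 : 49.9 : 9.3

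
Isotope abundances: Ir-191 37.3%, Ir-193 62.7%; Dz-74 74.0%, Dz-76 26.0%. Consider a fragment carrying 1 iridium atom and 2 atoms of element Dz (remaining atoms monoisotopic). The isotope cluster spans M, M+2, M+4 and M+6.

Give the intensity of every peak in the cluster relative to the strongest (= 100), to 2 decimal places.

41.95 : 100.00 : 54.73 : 8.71

Iridium pattern (n=1): 0.3730 : 0.6270
Element Dz pattern (n=2): 0.5476 : 0.3848 : 0.0676
Convolve the two distributions (both contribute in 2-u steps):
  M: 0.3730×0.5476 = 0.204255
  M+2: 0.3730×0.3848 + 0.6270×0.5476 = 0.486876
  M+4: 0.3730×0.0676 + 0.6270×0.3848 = 0.266484
  M+6: 0.6270×0.0676 = 0.042385
Scale to base peak (0.486876) = 100: 41.95 : 100.00 : 54.73 : 8.71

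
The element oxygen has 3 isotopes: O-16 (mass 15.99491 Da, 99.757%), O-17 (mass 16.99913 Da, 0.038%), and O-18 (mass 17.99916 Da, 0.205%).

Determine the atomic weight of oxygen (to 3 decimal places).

15.999 Da

Average mass = Σ (abundance × isotope mass) = 0.99757 × 15.99491 + 0.00038 × 16.99913 + 0.00205 × 17.99916
= 15.956042 + 0.006460 + 0.036898 = 15.999400 Da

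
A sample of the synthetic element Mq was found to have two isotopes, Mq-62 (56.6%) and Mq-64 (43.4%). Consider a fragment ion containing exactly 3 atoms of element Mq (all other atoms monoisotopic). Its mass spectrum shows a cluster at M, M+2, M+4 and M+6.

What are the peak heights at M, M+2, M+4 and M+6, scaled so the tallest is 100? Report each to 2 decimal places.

Each Mq atom is independently Mq-62 (p = 0.566) or Mq-64 (q = 0.434); the cluster is the binomial expansion (p + q)^3.
P(M) = 0.566^3 = 0.181321
P(M+2) = 3 × 0.566^2 × 0.434^1 = 0.417104
P(M+4) = 3 × 0.566^1 × 0.434^2 = 0.319828
P(M+6) = 0.434^3 = 0.081747
The M+2 peak is largest (0.417104); scaling to 100 gives 43.47 : 100.00 : 76.68 : 19.60.

43.47 : 100.00 : 76.68 : 19.60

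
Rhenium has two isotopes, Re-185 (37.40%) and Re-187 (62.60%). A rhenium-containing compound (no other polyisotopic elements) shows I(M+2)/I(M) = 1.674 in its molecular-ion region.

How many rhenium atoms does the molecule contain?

With n Re atoms, P(M+2)/P(M) = C(n,1)·p^(n−1)q / p^n = n·q/p = n · 0.6260/0.3740.
n = 1.674 × 0.3740/0.6260 = 1.00 ≈ 1

1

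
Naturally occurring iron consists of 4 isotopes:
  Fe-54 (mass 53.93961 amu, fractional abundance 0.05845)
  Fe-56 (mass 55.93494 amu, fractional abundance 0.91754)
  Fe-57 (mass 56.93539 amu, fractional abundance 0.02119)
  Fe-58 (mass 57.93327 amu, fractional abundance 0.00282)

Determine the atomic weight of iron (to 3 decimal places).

Ar = Σ fᵢ·mᵢ = 0.05845 × 53.93961 + 0.91754 × 55.93494 + 0.02119 × 56.93539 + 0.00282 × 57.93327
= 3.152770 + 51.322545 + 1.206461 + 0.163372 = 55.845148 amu

55.845 amu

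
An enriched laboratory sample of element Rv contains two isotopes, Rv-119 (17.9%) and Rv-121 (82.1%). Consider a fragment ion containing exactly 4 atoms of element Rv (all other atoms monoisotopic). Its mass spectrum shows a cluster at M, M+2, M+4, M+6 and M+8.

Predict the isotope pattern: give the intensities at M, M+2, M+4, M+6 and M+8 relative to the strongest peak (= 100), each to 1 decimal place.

0.2 : 4.1 : 28.5 : 87.2 : 100.0

The 4 Rv atoms are independent, so intensities follow the terms of (0.179 + 0.821)^4.
P(M) = 0.179^4 = 0.001027
P(M+2) = 4 × 0.179^3 × 0.821^1 = 0.018835
P(M+4) = 6 × 0.179^2 × 0.821^2 = 0.129582
P(M+6) = 4 × 0.179^1 × 0.821^3 = 0.396226
P(M+8) = 0.821^4 = 0.454331
The M+8 peak is largest (0.454331); scaling to 100 gives 0.2 : 4.1 : 28.5 : 87.2 : 100.0.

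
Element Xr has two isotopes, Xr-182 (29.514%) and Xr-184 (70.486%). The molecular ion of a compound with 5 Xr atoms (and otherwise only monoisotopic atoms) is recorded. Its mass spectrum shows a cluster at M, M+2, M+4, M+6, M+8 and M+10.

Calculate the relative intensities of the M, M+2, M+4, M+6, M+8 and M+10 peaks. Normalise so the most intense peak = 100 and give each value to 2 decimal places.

Expanding (0.29514 + 0.70486)^5:
P(M) = 0.29514^5 = 0.002239
P(M+2) = 5 × 0.29514^4 × 0.70486^1 = 0.026741
P(M+4) = 10 × 0.29514^3 × 0.70486^2 = 0.127729
P(M+6) = 10 × 0.29514^2 × 0.70486^3 = 0.305046
P(M+8) = 5 × 0.29514^1 × 0.70486^4 = 0.364258
P(M+10) = 0.70486^5 = 0.173986
The M+8 peak is largest (0.364258); scaling to 100 gives 0.61 : 7.34 : 35.07 : 83.74 : 100.00 : 47.76.

0.61 : 7.34 : 35.07 : 83.74 : 100.00 : 47.76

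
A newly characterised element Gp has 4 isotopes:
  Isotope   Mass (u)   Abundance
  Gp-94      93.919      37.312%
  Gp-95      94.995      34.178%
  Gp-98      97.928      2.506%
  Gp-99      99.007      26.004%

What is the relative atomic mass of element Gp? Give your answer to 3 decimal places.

Average mass = Σ (abundance × isotope mass) = 0.37312 × 93.919 + 0.34178 × 94.995 + 0.02506 × 97.928 + 0.26004 × 99.007
= 35.0431 + 32.4674 + 2.4541 + 25.7458 = 95.7104 u

95.710 u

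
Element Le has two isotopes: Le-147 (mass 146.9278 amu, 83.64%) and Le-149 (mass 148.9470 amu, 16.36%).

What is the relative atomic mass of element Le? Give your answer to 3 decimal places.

Ar = Σ fᵢ·mᵢ = 0.8364 × 146.9278 + 0.1636 × 148.9470
= 122.89041 + 24.36773 = 147.25814 amu

147.258 amu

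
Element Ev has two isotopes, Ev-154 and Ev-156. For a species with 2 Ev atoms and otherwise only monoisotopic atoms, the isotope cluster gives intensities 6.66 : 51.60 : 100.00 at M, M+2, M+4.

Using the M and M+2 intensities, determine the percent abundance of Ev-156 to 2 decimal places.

79.48%

Write p for the Ev-154 fraction. I(M+2)/I(M) = [C(2,1)·p^1·(1−p)] / p^2 = 2·(1−p)/p = 51.60/6.66 = 7.7477
(1−p)/p = 7.7477/2 = 3.8739  ⇒  p = 1/(1 + 3.8739) = 0.2052
Ev-154: 20.52%, Ev-156: 79.48%.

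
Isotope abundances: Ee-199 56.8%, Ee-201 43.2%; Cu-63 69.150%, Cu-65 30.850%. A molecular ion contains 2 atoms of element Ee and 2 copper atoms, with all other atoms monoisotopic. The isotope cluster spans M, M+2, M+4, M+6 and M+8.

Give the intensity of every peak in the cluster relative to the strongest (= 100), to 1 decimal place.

41.4 : 100.0 : 88.5 : 33.9 : 4.8

Element Ee pattern (n=2): 0.322624 : 0.490752 : 0.186624
Copper pattern (n=2): 0.47817225 : 0.4266555 : 0.09517225
Convolve the two distributions (both contribute in 2-u steps):
  M: 0.322624×0.47817225 = 0.154270
  M+2: 0.322624×0.4266555 + 0.490752×0.47817225 = 0.372313
  M+4: 0.322624×0.09517225 + 0.490752×0.4266555 + 0.186624×0.47817225 = 0.329325
  M+6: 0.490752×0.09517225 + 0.186624×0.4266555 = 0.126330
  M+8: 0.186624×0.09517225 = 0.017761
Scale to base peak (0.372313) = 100: 41.4 : 100.0 : 88.5 : 33.9 : 4.8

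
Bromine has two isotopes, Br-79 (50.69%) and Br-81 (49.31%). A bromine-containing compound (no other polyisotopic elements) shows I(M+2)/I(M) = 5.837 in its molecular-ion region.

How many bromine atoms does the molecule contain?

6

With n Br atoms, P(M+2)/P(M) = C(n,1)·p^(n−1)q / p^n = n·q/p = n · 0.4931/0.5069.
n = 5.837 × 0.5069/0.4931 = 6.00 ≈ 6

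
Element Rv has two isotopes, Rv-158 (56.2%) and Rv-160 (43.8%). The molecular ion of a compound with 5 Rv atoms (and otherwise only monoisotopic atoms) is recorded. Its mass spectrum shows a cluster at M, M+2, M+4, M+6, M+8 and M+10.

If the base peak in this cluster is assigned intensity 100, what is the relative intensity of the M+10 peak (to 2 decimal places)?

4.73

(0.562 + 0.438)^5 gives M 0.0561, M+2 0.2185, M+4 0.3405, M+6 0.2654, M+8 0.1034, M+10 0.0161; the largest is M+4.
P(M+4) = C(5,2) × 0.562^3 × 0.438^2 = 10 × 0.17750433 × 0.191844 = 0.340531 (base)
P(M+10) = C(5,5) × 0.562^0 × 0.438^5 = 1 × 1.0000 × 0.0161202 = 0.016120
Relative intensity = 0.016120 / 0.340531 × 100 = 4.73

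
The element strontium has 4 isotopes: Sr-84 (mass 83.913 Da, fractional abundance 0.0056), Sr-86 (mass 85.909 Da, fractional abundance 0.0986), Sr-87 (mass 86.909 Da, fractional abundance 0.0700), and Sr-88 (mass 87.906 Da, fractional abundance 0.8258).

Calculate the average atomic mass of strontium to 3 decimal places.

87.617 Da

Weight each isotope mass by its fractional abundance: 0.0056 × 83.913 + 0.0986 × 85.909 + 0.0700 × 86.909 + 0.8258 × 87.906
= 0.4699 + 8.4706 + 6.0836 + 72.5928 = 87.6169 Da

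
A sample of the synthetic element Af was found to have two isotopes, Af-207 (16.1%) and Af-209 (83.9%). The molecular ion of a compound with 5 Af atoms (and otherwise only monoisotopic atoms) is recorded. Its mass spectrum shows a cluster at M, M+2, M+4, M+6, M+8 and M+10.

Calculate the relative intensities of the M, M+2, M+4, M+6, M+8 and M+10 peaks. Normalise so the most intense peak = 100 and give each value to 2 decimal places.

0.03 : 0.68 : 7.07 : 36.82 : 95.95 : 100.00

The 5 Af atoms are independent, so intensities follow the terms of (0.161 + 0.839)^5.
P(M) = 0.161^5 = 0.000108
P(M+2) = 5 × 0.161^4 × 0.839^1 = 0.002819
P(M+4) = 10 × 0.161^3 × 0.839^2 = 0.029377
P(M+6) = 10 × 0.161^2 × 0.839^3 = 0.153087
P(M+8) = 5 × 0.161^1 × 0.839^4 = 0.398881
P(M+10) = 0.839^5 = 0.415729
The M+10 peak is largest (0.415729); scaling to 100 gives 0.03 : 0.68 : 7.07 : 36.82 : 95.95 : 100.00.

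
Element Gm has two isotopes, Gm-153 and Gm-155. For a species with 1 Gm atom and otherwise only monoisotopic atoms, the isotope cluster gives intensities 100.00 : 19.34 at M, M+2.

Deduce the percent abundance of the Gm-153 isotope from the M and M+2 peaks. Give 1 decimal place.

83.8%

If p is the fraction of Gm that is Gm-153, then I(M+2)/I(M) = [C(1,1)·p^0·(1−p)] / p^1 = 1·(1−p)/p = 19.34/100.00 = 0.1934
(1−p)/p = 0.1934/1 = 0.1934  ⇒  p = 1/(1 + 0.1934) = 0.8379
Gm-153: 83.8%, Gm-155: 16.2%.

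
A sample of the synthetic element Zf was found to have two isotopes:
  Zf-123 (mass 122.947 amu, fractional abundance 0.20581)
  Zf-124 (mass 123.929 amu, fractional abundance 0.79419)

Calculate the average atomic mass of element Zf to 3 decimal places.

123.727 amu

Average mass = Σ (abundance × isotope mass) = 0.20581 × 122.947 + 0.79419 × 123.929
= 25.3037 + 98.4232 = 123.7269 amu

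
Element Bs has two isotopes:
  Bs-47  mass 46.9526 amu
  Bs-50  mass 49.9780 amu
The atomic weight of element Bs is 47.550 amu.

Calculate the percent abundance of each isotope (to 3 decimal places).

Let x be the fractional abundance of Bs-47; then Bs-50 has abundance 1 − x.
46.9526·x + 49.9780·(1 − x) = 47.550
(46.9526 − 49.9780)·x = 47.550 − 49.9780
x = -2.4280 / -3.0254 = 0.80254 → 80.254% Bs-47, 19.746% Bs-50.

Bs-47: 80.254%, Bs-50: 19.746%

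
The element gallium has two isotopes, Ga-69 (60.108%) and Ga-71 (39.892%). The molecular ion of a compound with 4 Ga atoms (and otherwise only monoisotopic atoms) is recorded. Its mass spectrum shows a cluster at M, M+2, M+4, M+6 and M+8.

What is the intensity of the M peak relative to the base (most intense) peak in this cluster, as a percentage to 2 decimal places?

Binomial terms of (0.60108 + 0.39892)^4: M 0.1305, M+2 0.3465, M+4 0.3450, M+6 0.1526, M+8 0.0253 → M+2 is the base peak.
P(M+2) = C(4,1) × 0.60108^3 × 0.39892^1 = 4 × 0.2171685 × 0.39892 = 0.346531 (base)
P(M) = C(4,0) × 0.60108^4 × 0.39892^0 = 1 × 0.13053564 × 1.0000 = 0.130536
Relative intensity = 0.130536 / 0.346531 × 100 = 37.67

37.67%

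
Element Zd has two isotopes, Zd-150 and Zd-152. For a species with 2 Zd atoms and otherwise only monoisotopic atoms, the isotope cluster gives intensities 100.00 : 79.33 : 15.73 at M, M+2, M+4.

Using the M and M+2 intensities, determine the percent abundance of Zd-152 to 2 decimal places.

28.40%

Let p = fractional abundance of Zd-150. I(M+2)/I(M) = [C(2,1)·p^1·(1−p)] / p^2 = 2·(1−p)/p = 79.33/100.00 = 0.7933
(1−p)/p = 0.7933/2 = 0.3967  ⇒  p = 1/(1 + 0.3967) = 0.7160
Zd-150: 71.60%, Zd-152: 28.40%.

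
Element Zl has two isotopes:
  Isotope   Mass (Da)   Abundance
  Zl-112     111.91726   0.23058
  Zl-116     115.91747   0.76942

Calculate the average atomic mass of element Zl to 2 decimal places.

Ar = Σ fᵢ·mᵢ = 0.23058 × 111.91726 + 0.76942 × 115.91747
= 25.805882 + 89.189220 = 114.995102 Da

115.00 Da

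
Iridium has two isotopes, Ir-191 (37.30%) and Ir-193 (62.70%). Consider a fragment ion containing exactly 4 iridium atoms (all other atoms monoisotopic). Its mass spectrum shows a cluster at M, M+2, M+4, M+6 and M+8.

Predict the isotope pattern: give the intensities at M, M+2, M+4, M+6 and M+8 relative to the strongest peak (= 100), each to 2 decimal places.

Each Ir atom is independently Ir-191 (p = 0.3730) or Ir-193 (q = 0.6270); the cluster is the binomial expansion (p + q)^4.
P(M) = 0.3730^4 = 0.019357
P(M+2) = 4 × 0.3730^3 × 0.6270^1 = 0.130153
P(M+4) = 6 × 0.3730^2 × 0.6270^2 = 0.328174
P(M+6) = 4 × 0.3730^1 × 0.6270^3 = 0.367766
P(M+8) = 0.6270^4 = 0.154550
The M+6 peak is largest (0.367766); scaling to 100 gives 5.26 : 35.39 : 89.23 : 100.00 : 42.02.

5.26 : 35.39 : 89.23 : 100.00 : 42.02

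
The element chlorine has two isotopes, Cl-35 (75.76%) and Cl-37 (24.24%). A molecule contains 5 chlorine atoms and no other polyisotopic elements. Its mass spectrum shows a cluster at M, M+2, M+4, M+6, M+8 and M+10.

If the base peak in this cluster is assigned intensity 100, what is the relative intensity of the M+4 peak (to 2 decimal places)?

63.99

Binomial terms of (0.7576 + 0.2424)^5: M 0.2496, M+2 0.3993, M+4 0.2555, M+6 0.0817, M+8 0.0131, M+10 0.0008 → M+2 is the base peak.
P(M+2) = C(5,1) × 0.7576^4 × 0.2424^1 = 5 × 0.32942751 × 0.2424 = 0.399266 (base)
P(M+4) = C(5,2) × 0.7576^3 × 0.2424^2 = 10 × 0.4348304 × 0.05875776 = 0.255497
Relative intensity = 0.255497 / 0.399266 × 100 = 63.99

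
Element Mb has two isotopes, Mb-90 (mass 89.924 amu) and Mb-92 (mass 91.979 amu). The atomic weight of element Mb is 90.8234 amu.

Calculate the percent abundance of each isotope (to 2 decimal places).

Mb-90: 56.23%, Mb-92: 43.77%

With x = fraction of Mb-90 (so Mb-92 is 1 − x):
89.924·x + 91.979·(1 − x) = 90.8234
(89.924 − 91.979)·x = 90.8234 − 91.979
x = -1.1556 / -2.055 = 0.56234 → 56.23% Mb-90, 43.77% Mb-92.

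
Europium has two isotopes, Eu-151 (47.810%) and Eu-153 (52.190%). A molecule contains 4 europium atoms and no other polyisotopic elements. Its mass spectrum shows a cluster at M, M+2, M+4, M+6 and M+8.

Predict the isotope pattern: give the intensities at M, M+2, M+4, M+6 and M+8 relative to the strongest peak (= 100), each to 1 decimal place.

14.0 : 61.1 : 100.0 : 72.8 : 19.9

The 4 Eu atoms are independent, so intensities follow the terms of (0.47810 + 0.52190)^4.
P(M) = 0.47810^4 = 0.052249
P(M+2) = 4 × 0.47810^3 × 0.52190^1 = 0.228141
P(M+4) = 6 × 0.47810^2 × 0.52190^2 = 0.373563
P(M+6) = 4 × 0.47810^1 × 0.52190^3 = 0.271857
P(M+8) = 0.52190^4 = 0.074191
The M+4 peak is largest (0.373563); scaling to 100 gives 14.0 : 61.1 : 100.0 : 72.8 : 19.9.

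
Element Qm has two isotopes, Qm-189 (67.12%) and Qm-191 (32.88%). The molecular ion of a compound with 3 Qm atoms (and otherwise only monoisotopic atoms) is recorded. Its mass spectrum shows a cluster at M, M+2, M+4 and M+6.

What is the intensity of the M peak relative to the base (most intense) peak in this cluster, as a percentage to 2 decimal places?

68.05%

Binomial terms of (0.6712 + 0.3288)^3: M 0.3024, M+2 0.4444, M+4 0.2177, M+6 0.0355 → M+2 is the base peak.
P(M+2) = C(3,1) × 0.6712^2 × 0.3288^1 = 3 × 0.45050944 × 0.3288 = 0.444383 (base)
P(M) = C(3,0) × 0.6712^3 × 0.3288^0 = 1 × 0.30238194 × 1.0000 = 0.302382
Relative intensity = 0.302382 / 0.444383 × 100 = 68.05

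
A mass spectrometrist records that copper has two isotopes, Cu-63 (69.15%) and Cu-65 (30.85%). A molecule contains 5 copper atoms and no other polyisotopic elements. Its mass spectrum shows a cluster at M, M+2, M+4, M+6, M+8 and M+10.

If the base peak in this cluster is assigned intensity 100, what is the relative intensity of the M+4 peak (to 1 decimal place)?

89.2

Binomial terms of (0.6915 + 0.3085)^5: M 0.1581, M+2 0.3527, M+4 0.3147, M+6 0.1404, M+8 0.0313, M+10 0.0028 → M+2 is the base peak.
P(M+2) = C(5,1) × 0.6915^4 × 0.3085^1 = 5 × 0.2286487 × 0.3085 = 0.352691 (base)
P(M+4) = C(5,2) × 0.6915^3 × 0.3085^2 = 10 × 0.33065611 × 0.09517225 = 0.314693
Relative intensity = 0.314693 / 0.352691 × 100 = 89.2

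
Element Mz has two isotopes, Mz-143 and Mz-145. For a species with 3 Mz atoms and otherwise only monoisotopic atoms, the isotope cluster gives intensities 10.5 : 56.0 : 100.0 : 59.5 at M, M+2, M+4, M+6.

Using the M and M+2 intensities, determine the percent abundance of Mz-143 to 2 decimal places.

36.00%

If p is the fraction of Mz that is Mz-143, then I(M+2)/I(M) = [C(3,1)·p^2·(1−p)] / p^3 = 3·(1−p)/p = 56.0/10.5 = 5.3333
(1−p)/p = 5.3333/3 = 1.7778  ⇒  p = 1/(1 + 1.7778) = 0.3600
Mz-143: 36.00%, Mz-145: 64.00%.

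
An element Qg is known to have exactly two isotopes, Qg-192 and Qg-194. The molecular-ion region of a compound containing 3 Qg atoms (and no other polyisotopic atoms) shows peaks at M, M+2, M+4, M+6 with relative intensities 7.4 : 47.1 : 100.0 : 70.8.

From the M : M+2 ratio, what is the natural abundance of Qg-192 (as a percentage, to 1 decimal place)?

Let p = fractional abundance of Qg-192. I(M+2)/I(M) = [C(3,1)·p^2·(1−p)] / p^3 = 3·(1−p)/p = 47.1/7.4 = 6.3649
(1−p)/p = 6.3649/3 = 2.1216  ⇒  p = 1/(1 + 2.1216) = 0.3203
Qg-192: 32.0%, Qg-194: 68.0%.

32.0%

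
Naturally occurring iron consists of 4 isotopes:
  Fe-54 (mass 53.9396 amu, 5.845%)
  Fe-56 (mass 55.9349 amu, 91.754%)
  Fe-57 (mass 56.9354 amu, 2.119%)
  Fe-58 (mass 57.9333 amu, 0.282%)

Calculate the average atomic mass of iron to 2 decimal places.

Weight each isotope mass by its fractional abundance: 0.05845 × 53.9396 + 0.91754 × 55.9349 + 0.02119 × 56.9354 + 0.00282 × 57.9333
= 3.15277 + 51.32251 + 1.20646 + 0.16337 = 55.84511 amu

55.85 amu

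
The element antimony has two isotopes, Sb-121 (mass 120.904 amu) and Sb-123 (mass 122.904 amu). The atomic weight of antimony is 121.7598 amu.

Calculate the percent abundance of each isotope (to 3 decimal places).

Writing the weighted mean with unknown fraction x of Sb-121:
120.904·x + 122.904·(1 − x) = 121.7598
(120.904 − 122.904)·x = 121.7598 − 122.904
x = -1.1442 / -2.000 = 0.57210 → 57.210% Sb-121, 42.790% Sb-123.

Sb-121: 57.210%, Sb-123: 42.790%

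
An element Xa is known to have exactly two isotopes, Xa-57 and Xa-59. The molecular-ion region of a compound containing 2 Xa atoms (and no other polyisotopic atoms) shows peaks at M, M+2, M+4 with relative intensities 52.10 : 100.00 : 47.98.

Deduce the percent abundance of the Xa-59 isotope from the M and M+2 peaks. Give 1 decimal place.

49.0%

Write p for the Xa-57 fraction. I(M+2)/I(M) = [C(2,1)·p^1·(1−p)] / p^2 = 2·(1−p)/p = 100.00/52.10 = 1.9194
(1−p)/p = 1.9194/2 = 0.9597  ⇒  p = 1/(1 + 0.9597) = 0.5103
Xa-57: 51.0%, Xa-59: 49.0%.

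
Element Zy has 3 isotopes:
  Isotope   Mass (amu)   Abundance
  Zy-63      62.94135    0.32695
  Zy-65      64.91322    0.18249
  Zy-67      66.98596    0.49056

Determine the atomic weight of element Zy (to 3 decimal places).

65.285 amu

The abundance-weighted mean is 0.32695 × 62.94135 + 0.18249 × 64.91322 + 0.49056 × 66.98596
= 20.578674 + 11.846014 + 32.860633 = 65.285321 amu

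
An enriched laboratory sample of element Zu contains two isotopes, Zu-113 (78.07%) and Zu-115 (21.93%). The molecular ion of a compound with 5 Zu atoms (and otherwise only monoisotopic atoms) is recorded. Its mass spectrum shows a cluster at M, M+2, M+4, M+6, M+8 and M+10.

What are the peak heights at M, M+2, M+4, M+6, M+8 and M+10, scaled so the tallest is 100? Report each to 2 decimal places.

Expanding (0.7807 + 0.2193)^5:
P(M) = 0.7807^5 = 0.290015
P(M+2) = 5 × 0.7807^4 × 0.2193^1 = 0.407329
P(M+4) = 10 × 0.7807^3 × 0.2193^2 = 0.228839
P(M+6) = 10 × 0.7807^2 × 0.2193^3 = 0.064281
P(M+8) = 5 × 0.7807^1 × 0.2193^4 = 0.009028
P(M+10) = 0.2193^5 = 0.000507
The M+2 peak is largest (0.407329); scaling to 100 gives 71.20 : 100.00 : 56.18 : 15.78 : 2.22 : 0.12.

71.20 : 100.00 : 56.18 : 15.78 : 2.22 : 0.12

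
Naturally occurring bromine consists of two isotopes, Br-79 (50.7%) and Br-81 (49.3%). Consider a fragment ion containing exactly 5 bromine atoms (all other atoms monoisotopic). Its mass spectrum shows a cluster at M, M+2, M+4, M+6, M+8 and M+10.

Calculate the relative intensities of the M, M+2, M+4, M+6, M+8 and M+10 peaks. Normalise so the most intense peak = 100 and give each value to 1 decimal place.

10.6 : 51.4 : 100.0 : 97.2 : 47.3 : 9.2

The 5 Br atoms are independent, so intensities follow the terms of (0.507 + 0.493)^5.
P(M) = 0.507^5 = 0.033500
P(M+2) = 5 × 0.507^4 × 0.493^1 = 0.162873
P(M+4) = 10 × 0.507^3 × 0.493^2 = 0.316751
P(M+6) = 10 × 0.507^2 × 0.493^3 = 0.308004
P(M+8) = 5 × 0.507^1 × 0.493^4 = 0.149750
P(M+10) = 0.493^5 = 0.029123
The M+4 peak is largest (0.316751); scaling to 100 gives 10.6 : 51.4 : 100.0 : 97.2 : 47.3 : 9.2.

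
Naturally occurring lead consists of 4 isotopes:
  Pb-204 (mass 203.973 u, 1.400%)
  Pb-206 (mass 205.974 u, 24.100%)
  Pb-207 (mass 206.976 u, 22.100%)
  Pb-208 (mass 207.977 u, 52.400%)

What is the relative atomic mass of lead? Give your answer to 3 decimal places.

Ar = Σ fᵢ·mᵢ = 0.01400 × 203.973 + 0.24100 × 205.974 + 0.22100 × 206.976 + 0.52400 × 207.977
= 2.8556 + 49.6397 + 45.7417 + 108.9799 = 207.2169 u

207.217 u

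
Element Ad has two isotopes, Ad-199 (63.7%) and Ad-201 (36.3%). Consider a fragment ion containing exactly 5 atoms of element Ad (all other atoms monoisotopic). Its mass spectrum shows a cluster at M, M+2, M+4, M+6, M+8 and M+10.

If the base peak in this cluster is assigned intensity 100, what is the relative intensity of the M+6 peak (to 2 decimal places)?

56.99

(0.637 + 0.363)^5 gives M 0.1049, M+2 0.2988, M+4 0.3406, M+6 0.1941, M+8 0.0553, M+10 0.0063; the largest is M+4.
P(M+4) = C(5,2) × 0.637^3 × 0.363^2 = 10 × 0.25847485 × 0.131769 = 0.340590 (base)
P(M+6) = C(5,3) × 0.637^2 × 0.363^3 = 10 × 0.405769 × 0.04783215 = 0.194088
Relative intensity = 0.194088 / 0.340590 × 100 = 56.99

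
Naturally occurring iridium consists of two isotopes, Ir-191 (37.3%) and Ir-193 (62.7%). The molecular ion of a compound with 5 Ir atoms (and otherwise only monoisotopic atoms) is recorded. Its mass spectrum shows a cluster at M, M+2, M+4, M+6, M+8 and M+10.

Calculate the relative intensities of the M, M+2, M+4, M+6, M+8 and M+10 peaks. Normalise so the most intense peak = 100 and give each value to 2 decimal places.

2.11 : 17.70 : 59.49 : 100.00 : 84.05 : 28.26

The 5 Ir atoms are independent, so intensities follow the terms of (0.373 + 0.627)^5.
P(M) = 0.373^5 = 0.007220
P(M+2) = 5 × 0.373^4 × 0.627^1 = 0.060684
P(M+4) = 10 × 0.373^3 × 0.627^2 = 0.204015
P(M+6) = 10 × 0.373^2 × 0.627^3 = 0.342942
P(M+8) = 5 × 0.373^1 × 0.627^4 = 0.288237
P(M+10) = 0.627^5 = 0.096903
The M+6 peak is largest (0.342942); scaling to 100 gives 2.11 : 17.70 : 59.49 : 100.00 : 84.05 : 28.26.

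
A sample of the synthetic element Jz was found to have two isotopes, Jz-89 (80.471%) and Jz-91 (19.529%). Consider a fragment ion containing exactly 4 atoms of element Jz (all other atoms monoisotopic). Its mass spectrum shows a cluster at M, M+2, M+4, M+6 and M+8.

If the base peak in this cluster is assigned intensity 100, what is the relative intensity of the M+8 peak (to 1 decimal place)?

0.3

(0.80471 + 0.19529)^4 gives M 0.4193, M+2 0.4071, M+4 0.1482, M+6 0.0240, M+8 0.0015; the largest is M.
P(M) = C(4,0) × 0.80471^4 × 0.19529^0 = 1 × 0.4193316 × 1.0000 = 0.419332 (base)
P(M+8) = C(4,4) × 0.80471^0 × 0.19529^4 = 1 × 1.0000 × 0.00145452 = 0.001455
Relative intensity = 0.001455 / 0.419332 × 100 = 0.3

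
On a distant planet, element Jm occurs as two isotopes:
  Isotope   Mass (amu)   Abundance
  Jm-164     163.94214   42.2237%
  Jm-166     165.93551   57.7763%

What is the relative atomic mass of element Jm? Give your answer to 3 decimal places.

165.094 amu

Average mass = Σ (abundance × isotope mass) = 0.422237 × 163.94214 + 0.577763 × 165.93551
= 69.222437 + 95.871398 = 165.093835 amu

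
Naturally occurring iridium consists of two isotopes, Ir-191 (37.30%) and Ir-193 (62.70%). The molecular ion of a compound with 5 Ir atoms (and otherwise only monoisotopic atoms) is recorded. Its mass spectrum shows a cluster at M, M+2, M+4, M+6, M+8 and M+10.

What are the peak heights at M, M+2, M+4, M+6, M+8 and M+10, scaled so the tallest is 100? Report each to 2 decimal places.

Expanding (0.3730 + 0.6270)^5:
P(M) = 0.3730^5 = 0.007220
P(M+2) = 5 × 0.3730^4 × 0.6270^1 = 0.060684
P(M+4) = 10 × 0.3730^3 × 0.6270^2 = 0.204015
P(M+6) = 10 × 0.3730^2 × 0.6270^3 = 0.342942
P(M+8) = 5 × 0.3730^1 × 0.6270^4 = 0.288237
P(M+10) = 0.6270^5 = 0.096903
The M+6 peak is largest (0.342942); scaling to 100 gives 2.11 : 17.70 : 59.49 : 100.00 : 84.05 : 28.26.

2.11 : 17.70 : 59.49 : 100.00 : 84.05 : 28.26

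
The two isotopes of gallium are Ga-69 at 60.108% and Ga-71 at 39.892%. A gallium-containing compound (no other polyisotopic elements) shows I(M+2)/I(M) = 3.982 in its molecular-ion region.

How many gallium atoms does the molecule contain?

6

The M+2/M ratio from n Ga atoms is n · q/p = n · 0.39892/0.60108.
n = 3.982 × 0.60108/0.39892 = 6.00 ≈ 6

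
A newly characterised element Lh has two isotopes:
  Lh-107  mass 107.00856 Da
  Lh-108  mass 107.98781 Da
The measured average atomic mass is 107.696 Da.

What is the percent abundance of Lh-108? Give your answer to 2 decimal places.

70.20%

With x = fraction of Lh-107 (so Lh-108 is 1 − x):
107.00856·x + 107.98781·(1 − x) = 107.696
(107.00856 − 107.98781)·x = 107.696 − 107.98781
x = -0.29181 / -0.97925 = 0.29799 → 29.80% Lh-107, 70.20% Lh-108.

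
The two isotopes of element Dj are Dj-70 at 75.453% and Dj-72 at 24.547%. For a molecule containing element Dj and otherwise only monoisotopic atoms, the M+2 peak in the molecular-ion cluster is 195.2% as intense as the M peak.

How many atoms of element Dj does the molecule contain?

For n independent Dj atoms, I(M+2)/I(M) = n · (abundance Dj-72) / (abundance Dj-70) = n · 0.24547/0.75453.
n = 1.952 × 0.75453/0.24547 = 6.00 ≈ 6

6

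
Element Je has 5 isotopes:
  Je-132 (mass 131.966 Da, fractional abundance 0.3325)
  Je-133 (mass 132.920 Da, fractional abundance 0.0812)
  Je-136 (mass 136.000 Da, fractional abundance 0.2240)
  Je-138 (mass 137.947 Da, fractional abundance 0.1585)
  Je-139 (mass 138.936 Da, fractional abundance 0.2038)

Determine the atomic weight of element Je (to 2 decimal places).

Average mass = Σ (abundance × isotope mass) = 0.3325 × 131.966 + 0.0812 × 132.920 + 0.2240 × 136.000 + 0.1585 × 137.947 + 0.2038 × 138.936
= 43.8787 + 10.7931 + 30.4640 + 21.8646 + 28.3152 = 135.3156 Da

135.32 Da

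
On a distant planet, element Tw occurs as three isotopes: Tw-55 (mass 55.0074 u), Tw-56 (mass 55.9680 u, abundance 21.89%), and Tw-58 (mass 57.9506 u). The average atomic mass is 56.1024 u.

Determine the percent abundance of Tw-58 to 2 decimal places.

30.06%

Let x and y be the fractions of Tw-55 and Tw-58. Then x + y = 1 − 0.2189 = 0.7811 and 55.0074x + 57.9506y = 56.1024 − 0.2189×55.9680 = 43.8510048.
Substituting: 55.0074x + 57.9506(0.7811 − x) = 43.8510048
(55.0074 − 57.9506)x = -1.41420886  ⇒  x = 0.48050, y = 0.30060
Tw-55: 48.05%, Tw-58: 30.06%.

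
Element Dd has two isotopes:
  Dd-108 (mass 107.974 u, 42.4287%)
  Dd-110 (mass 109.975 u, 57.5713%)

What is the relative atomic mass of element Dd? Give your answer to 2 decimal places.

Average mass = Σ (abundance × isotope mass) = 0.424287 × 107.974 + 0.575713 × 109.975
= 45.8120 + 63.3140 = 109.1260 u

109.13 u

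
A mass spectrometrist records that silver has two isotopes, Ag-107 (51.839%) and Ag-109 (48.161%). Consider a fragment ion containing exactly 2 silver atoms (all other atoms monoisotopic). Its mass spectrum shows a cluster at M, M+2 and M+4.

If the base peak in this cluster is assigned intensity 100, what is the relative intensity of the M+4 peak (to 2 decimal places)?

Binomial terms of (0.51839 + 0.48161)^2: M 0.2687, M+2 0.4993, M+4 0.2319 → M+2 is the base peak.
P(M+2) = C(2,1) × 0.51839^1 × 0.48161^1 = 2 × 0.51839 × 0.48161 = 0.499324 (base)
P(M+4) = C(2,2) × 0.51839^0 × 0.48161^2 = 1 × 1.0000 × 0.23194819 = 0.231948
Relative intensity = 0.231948 / 0.499324 × 100 = 46.45

46.45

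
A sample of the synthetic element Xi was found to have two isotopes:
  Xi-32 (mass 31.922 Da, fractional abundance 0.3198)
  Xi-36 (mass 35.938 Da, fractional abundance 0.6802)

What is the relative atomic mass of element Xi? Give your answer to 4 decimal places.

Ar = Σ fᵢ·mᵢ = 0.3198 × 31.922 + 0.6802 × 35.938
= 10.20866 + 24.44503 = 34.65369 Da

34.6537 Da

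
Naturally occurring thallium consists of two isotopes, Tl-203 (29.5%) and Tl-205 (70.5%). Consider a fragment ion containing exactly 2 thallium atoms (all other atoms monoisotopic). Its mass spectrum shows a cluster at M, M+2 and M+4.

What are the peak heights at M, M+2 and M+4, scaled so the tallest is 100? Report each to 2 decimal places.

Expanding (0.295 + 0.705)^2:
P(M) = 0.295^2 = 0.087025
P(M+2) = 2 × 0.295^1 × 0.705^1 = 0.415950
P(M+4) = 0.705^2 = 0.497025
The M+4 peak is largest (0.497025); scaling to 100 gives 17.51 : 83.69 : 100.00.

17.51 : 83.69 : 100.00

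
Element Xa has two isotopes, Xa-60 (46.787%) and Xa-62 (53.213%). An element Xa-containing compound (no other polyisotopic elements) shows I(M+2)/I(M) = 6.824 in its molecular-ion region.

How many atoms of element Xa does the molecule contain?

6

With n Xa atoms, P(M+2)/P(M) = C(n,1)·p^(n−1)q / p^n = n·q/p = n · 0.53213/0.46787.
n = 6.824 × 0.46787/0.53213 = 6.00 ≈ 6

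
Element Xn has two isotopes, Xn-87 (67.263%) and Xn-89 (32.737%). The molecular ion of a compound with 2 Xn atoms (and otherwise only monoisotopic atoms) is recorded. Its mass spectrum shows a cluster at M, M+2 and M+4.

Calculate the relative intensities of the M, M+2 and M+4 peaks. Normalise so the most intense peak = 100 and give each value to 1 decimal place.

100.0 : 97.3 : 23.7

Expanding (0.67263 + 0.32737)^2:
P(M) = 0.67263^2 = 0.452431
P(M+2) = 2 × 0.67263^1 × 0.32737^1 = 0.440398
P(M+4) = 0.32737^2 = 0.107171
The M peak is largest (0.452431); scaling to 100 gives 100.0 : 97.3 : 23.7.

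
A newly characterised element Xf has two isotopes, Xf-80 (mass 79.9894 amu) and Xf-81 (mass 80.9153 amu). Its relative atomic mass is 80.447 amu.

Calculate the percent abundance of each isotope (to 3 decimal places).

Let x be the fractional abundance of Xf-80; then Xf-81 has abundance 1 − x.
79.9894·x + 80.9153·(1 − x) = 80.447
(79.9894 − 80.9153)·x = 80.447 − 80.9153
x = -0.4683 / -0.9259 = 0.50578 → 50.578% Xf-80, 49.422% Xf-81.

Xf-80: 50.578%, Xf-81: 49.422%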